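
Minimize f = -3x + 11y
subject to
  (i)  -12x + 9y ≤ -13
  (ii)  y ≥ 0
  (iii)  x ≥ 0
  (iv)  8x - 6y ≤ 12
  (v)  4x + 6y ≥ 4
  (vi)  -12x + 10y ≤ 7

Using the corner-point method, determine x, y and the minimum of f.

Extreme points and f = -3x + 11y:
  (13/12, 0) → f = -13/4
  (193/12, 20) → f = 687/4
  (3/2, 0) → f = -9/2
  (81/4, 25) → f = 857/4

At the optimal vertex, y = 0 and 8x - 6y = 12.
Solving simultaneously gives x = 3/2, y = 0.

x = 3/2, y = 0, minimum f = -9/2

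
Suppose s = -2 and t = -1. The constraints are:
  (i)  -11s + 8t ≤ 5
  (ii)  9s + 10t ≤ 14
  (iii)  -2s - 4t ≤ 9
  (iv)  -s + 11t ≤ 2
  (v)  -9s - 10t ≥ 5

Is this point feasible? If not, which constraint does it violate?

not feasible — violates (i)

Constraint (i): -11s + 8t = 14, which is not ≤ 5. All other constraints are satisfied.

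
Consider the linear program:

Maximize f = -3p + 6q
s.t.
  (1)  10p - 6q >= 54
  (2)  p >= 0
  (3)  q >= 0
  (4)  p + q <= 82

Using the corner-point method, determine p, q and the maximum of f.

Corner points and f = -3p + 6q:
  (27/5, 0) → f = -81/5
  (273/8, 383/8) → f = 1479/8
  (82, 0) → f = -246

p = 273/8, q = 383/8, maximum f = 1479/8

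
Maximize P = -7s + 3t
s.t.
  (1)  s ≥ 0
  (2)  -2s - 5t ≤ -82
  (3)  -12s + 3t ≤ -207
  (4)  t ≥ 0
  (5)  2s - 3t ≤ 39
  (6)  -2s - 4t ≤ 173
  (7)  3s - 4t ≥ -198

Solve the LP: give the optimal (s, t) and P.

s = 474/13, t = 999/13, maximum P = -321/13

Feasible corners and P = -7s + 3t:
  (427/22, 95/11) → P = -2419/22
  (441/16, 43/8) → P = -2829/16
  (474/13, 999/13) → P = -321/13
The feasible region is unbounded (it extends along (4, 3), (3, 2)), but P strictly decreases along every unbounded feasible direction, so there is no improving ray and the maximum is attained at a vertex.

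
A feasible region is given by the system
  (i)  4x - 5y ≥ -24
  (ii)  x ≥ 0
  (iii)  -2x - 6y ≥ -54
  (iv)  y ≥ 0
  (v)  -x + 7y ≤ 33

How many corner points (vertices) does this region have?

Pairwise boundary intersections that survive every other constraint:
  (0, 0)
  (0, 33/7)
  (27, 0)
  (9, 6)

4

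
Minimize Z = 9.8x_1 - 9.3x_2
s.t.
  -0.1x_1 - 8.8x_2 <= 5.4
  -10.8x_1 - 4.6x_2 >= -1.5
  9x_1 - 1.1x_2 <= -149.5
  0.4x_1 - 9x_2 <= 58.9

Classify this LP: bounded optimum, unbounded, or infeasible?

From the feasible point (-12014/721, -3365/7931), moving in the direction (-8.8, 0.1) keeps every constraint satisfied while Z decreases without bound.

unbounded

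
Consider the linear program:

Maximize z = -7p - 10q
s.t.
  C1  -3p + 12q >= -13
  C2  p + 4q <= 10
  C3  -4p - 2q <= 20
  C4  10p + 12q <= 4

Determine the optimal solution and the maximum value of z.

p = -107/27, q = -56/27, maximum z = 1309/27

Corner points and z = -7p - 10q:
  (-107/27, -56/27) → z = 1309/27
  (17/13, -59/78) → z = -62/39
  (-50/7, 30/7) → z = 50/7
  (-26/7, 24/7) → z = -58/7

The binding constraints are -3p + 12q = -13 and -4p - 2q = 20.
Solving simultaneously gives p = -107/27, q = -56/27.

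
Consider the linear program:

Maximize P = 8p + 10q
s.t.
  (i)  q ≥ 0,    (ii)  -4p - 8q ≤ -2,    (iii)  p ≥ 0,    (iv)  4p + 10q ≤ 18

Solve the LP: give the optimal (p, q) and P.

p = 9/2, q = 0, maximum P = 36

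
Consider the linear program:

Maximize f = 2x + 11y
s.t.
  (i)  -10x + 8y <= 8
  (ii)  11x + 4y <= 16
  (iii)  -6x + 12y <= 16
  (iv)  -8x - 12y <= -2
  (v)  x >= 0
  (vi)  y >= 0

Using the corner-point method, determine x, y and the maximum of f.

Vertices and f = 2x + 11y:
  (4/9, 14/9) → f = 18
  (0, 1) → f = 11
  (32/39, 68/39) → f = 812/39
  (16/11, 0) → f = 32/11
  (0, 1/6) → f = 11/6
  (1/4, 0) → f = 1/2

At the optimal vertex, 11x + 4y = 16 and -6x + 12y = 16.
Solving simultaneously gives x = 32/39, y = 68/39.

x = 32/39, y = 68/39, maximum f = 812/39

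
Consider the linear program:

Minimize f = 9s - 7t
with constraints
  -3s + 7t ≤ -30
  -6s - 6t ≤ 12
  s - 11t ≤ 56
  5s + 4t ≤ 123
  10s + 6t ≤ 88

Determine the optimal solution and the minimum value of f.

s = 8/5, t = -18/5, minimum f = 198/5

Feasible corners and f = 9s - 7t:
  (8/5, -18/5) → f = 198/5
  (199/22, -9/22) → f = 927/11
  (17/6, -29/6) → f = 178/3
  (326/29, -118/29) → f = 3760/29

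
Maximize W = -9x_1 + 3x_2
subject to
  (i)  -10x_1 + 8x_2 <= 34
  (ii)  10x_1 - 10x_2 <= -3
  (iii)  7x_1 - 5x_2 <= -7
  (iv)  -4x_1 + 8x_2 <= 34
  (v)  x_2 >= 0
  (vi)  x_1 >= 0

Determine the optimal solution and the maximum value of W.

Corner points and W = -9x_1 + 3x_2:
  (0, 17/4) → W = 51/4
  (19/6, 35/6) → W = -11
  (0, 7/5) → W = 21/5

At the optimal vertex, -10x_1 + 8x_2 = 34 and -4x_1 + 8x_2 = 34.
Solving simultaneously gives x_1 = 0, x_2 = 17/4.

x_1 = 0, x_2 = 17/4, maximum W = 51/4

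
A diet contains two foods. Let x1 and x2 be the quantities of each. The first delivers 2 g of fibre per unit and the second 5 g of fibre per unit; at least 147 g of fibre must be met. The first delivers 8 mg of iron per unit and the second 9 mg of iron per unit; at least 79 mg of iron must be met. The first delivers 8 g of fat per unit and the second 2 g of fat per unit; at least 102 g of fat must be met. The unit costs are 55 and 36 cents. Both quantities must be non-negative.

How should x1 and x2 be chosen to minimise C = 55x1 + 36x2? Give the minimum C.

Feasible corners and C = 55x1 + 36x2:
  (0, 51) → C = 1836
  (147/2, 0) → C = 8085/2
  (6, 27) → C = 1302
The feasible region is unbounded (it extends along (0, 1), (1, 0)), but C strictly increases along every unbounded feasible direction, so there is no improving ray and the minimum is attained at a vertex.

x1 = 6, x2 = 27, minimum C = 1302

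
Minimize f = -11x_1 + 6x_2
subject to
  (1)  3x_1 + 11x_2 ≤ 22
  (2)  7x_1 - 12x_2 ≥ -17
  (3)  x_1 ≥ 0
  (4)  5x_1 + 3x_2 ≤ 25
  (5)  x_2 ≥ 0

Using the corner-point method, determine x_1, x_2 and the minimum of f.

Extreme points and f = -11x_1 + 6x_2:
  (77/113, 205/113) → f = 383/113
  (209/46, 35/46) → f = -2089/46
  (0, 17/12) → f = 17/2
  (0, 0) → f = 0
  (5, 0) → f = -55

x_1 = 5, x_2 = 0, minimum f = -55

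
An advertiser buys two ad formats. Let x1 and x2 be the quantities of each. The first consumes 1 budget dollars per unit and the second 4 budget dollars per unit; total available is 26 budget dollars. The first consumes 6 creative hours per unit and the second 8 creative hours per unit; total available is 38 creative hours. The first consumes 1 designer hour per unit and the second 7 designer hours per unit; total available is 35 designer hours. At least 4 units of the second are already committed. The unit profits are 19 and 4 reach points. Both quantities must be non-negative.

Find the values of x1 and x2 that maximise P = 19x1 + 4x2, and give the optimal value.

x1 = 1, x2 = 4, maximum P = 35

Extreme points and P = 19x1 + 4x2:
  (0, 19/4) → P = 19
  (0, 4) → P = 16
  (1, 4) → P = 35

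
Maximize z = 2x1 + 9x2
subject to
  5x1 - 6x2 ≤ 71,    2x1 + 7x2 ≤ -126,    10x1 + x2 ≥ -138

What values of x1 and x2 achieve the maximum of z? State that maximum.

The binding constraints are 2x1 + 7x2 = -126 and 10x1 + x2 = -138.
Solving simultaneously gives x1 = -210/17, x2 = -246/17.

x1 = -210/17, x2 = -246/17, maximum z = -2634/17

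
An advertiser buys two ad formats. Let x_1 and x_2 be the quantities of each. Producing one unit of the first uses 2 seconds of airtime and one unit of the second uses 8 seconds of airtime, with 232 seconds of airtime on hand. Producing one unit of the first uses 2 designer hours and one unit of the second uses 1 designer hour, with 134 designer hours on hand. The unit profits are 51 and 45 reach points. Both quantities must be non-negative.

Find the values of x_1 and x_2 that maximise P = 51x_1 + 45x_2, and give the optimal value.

Vertices and P = 51x_1 + 45x_2:
  (0, 0) → P = 0
  (0, 29) → P = 1305
  (67, 0) → P = 3417
  (60, 14) → P = 3690

The optimum lies where 2x_1 + 8x_2 = 232 and 2x_1 + x_2 = 134.
Solving simultaneously gives x_1 = 60, x_2 = 14.

x_1 = 60, x_2 = 14, maximum P = 3690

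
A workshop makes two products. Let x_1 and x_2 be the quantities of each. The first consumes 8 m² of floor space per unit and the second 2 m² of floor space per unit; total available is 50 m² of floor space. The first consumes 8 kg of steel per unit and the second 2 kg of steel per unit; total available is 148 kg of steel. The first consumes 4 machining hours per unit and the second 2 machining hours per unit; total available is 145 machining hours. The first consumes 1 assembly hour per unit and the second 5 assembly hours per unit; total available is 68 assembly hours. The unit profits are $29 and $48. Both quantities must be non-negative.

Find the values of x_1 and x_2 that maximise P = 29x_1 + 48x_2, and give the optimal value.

x_1 = 3, x_2 = 13, maximum P = 711

The optimum lies where 8x_1 + 2x_2 = 50 and x_1 + 5x_2 = 68.
Solving simultaneously gives x_1 = 3, x_2 = 13.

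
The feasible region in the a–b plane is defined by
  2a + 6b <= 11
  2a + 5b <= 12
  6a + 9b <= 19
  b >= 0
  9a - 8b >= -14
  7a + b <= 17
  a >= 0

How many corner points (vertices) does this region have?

6

Pairwise boundary intersections that survive every other constraint:
  (5/6, 14/9)
  (2/35, 127/70)
  (134/57, 31/57)
  (17/7, 0)
  (0, 0)
  (0, 7/4)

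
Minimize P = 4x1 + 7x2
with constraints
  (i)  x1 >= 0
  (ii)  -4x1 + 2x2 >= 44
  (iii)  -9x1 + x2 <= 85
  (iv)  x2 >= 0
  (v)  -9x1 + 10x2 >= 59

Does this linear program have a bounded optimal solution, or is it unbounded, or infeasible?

bounded optimum

Vertices and P = 4x1 + 7x2:
  (0, 22) → P = 154
  (0, 85) → P = 595
The feasible region has finitely many vertices and no improving ray; the minimum is 154 at (0, 22).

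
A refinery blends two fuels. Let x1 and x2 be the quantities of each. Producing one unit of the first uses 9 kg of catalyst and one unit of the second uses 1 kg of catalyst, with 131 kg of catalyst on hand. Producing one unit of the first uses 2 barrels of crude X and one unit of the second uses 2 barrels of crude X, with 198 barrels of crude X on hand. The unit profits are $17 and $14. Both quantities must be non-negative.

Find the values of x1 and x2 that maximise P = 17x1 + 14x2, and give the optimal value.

x1 = 4, x2 = 95, maximum P = 1398

Vertices and P = 17x1 + 14x2:
  (0, 0) → P = 0
  (0, 99) → P = 1386
  (131/9, 0) → P = 2227/9
  (4, 95) → P = 1398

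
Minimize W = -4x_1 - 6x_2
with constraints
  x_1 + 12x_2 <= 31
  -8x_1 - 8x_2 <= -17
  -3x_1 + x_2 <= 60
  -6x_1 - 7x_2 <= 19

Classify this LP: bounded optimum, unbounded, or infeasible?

unbounded

From the feasible point (-1/2, 21/8), moving in the direction (12, -1) keeps every constraint satisfied while W decreases without bound.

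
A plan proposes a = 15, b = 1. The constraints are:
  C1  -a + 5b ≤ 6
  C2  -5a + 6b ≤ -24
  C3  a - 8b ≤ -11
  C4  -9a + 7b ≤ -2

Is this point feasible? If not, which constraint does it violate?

not feasible — violates C3

Constraint C3: a - 8b = 7, which is not ≤ -11. All other constraints are satisfied.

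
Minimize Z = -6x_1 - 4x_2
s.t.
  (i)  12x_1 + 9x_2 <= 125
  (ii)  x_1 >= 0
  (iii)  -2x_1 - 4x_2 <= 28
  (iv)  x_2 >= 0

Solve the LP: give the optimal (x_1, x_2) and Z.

x_1 = 125/12, x_2 = 0, minimum Z = -125/2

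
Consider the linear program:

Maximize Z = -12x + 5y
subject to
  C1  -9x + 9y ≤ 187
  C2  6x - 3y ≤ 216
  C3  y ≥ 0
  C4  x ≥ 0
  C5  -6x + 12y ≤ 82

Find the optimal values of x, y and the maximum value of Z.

x = 0, y = 41/6, maximum Z = 205/6

Vertices and Z = -12x + 5y:
  (36, 0) → Z = -432
  (473/9, 298/9) → Z = -4186/9
  (0, 0) → Z = 0
  (0, 41/6) → Z = 205/6

The optimum lies where x = 0 and -6x + 12y = 82.
Solving simultaneously gives x = 0, y = 41/6.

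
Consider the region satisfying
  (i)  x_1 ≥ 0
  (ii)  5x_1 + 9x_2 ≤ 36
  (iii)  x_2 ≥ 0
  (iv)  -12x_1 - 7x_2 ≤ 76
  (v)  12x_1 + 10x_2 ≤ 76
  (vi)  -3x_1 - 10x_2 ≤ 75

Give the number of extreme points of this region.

Intersecting each pair of boundary lines and keeping only the points that satisfy every inequality leaves:
  (0, 4)
  (0, 0)
  (162/29, 26/29)
  (19/3, 0)

4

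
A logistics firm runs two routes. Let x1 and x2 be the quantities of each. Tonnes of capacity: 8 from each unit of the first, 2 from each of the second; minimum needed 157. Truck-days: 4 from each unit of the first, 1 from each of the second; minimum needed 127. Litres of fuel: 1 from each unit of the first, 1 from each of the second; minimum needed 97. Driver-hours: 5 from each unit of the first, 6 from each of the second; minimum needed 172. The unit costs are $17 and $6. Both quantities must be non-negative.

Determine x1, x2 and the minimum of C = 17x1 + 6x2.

x1 = 10, x2 = 87, minimum C = 692

Vertices and C = 17x1 + 6x2:
  (0, 127) → C = 762
  (97, 0) → C = 1649
  (10, 87) → C = 692
The feasible region is unbounded (it extends along (0, 1), (1, 0)), but C strictly increases along every unbounded feasible direction, so there is no improving ray and the minimum is attained at a vertex.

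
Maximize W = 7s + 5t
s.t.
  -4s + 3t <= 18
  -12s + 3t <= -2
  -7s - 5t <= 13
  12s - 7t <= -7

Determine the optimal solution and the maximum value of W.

The binding constraints are -4s + 3t = 18 and 12s - 7t = -7.
Solving simultaneously gives s = 105/8, t = 47/2.

s = 105/8, t = 47/2, maximum W = 1675/8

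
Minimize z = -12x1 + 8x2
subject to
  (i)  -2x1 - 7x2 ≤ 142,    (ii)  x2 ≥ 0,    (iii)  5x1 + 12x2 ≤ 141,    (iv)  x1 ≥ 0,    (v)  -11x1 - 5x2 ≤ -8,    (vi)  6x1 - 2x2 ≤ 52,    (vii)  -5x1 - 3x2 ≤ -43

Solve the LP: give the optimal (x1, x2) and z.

x1 = 26/3, x2 = 0, minimum z = -104

Corner points and z = -12x1 + 8x2:
  (26/3, 0) → z = -104
  (43/5, 0) → z = -516/5
  (453/41, 293/41) → z = -3092/41
  (31/15, 98/9) → z = 2804/45

The optimum lies where x2 = 0 and 6x1 - 2x2 = 52.
Solving simultaneously gives x1 = 26/3, x2 = 0.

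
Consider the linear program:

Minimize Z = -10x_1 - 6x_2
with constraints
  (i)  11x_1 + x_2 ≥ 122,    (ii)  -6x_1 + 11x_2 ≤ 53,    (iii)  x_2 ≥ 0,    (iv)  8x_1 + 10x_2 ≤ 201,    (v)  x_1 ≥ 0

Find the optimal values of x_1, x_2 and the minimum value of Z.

Corner points and Z = -10x_1 - 6x_2:
  (1289/127, 1315/127) → Z = -20780/127
  (122/11, 0) → Z = -1220/11
  (1681/148, 815/74) → Z = -13295/74
  (201/8, 0) → Z = -1005/4

The binding constraints are x_2 = 0 and 8x_1 + 10x_2 = 201.
Solving simultaneously gives x_1 = 201/8, x_2 = 0.

x_1 = 201/8, x_2 = 0, minimum Z = -1005/4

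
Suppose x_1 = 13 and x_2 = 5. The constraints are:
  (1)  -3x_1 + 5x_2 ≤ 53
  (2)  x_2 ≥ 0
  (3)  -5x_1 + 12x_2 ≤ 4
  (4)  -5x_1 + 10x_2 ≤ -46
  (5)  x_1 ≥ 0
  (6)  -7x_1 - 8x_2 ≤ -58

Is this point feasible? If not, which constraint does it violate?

not feasible — violates (4)

Constraint (4): -5x_1 + 10x_2 = -15, which is not ≤ -46. All other constraints are satisfied.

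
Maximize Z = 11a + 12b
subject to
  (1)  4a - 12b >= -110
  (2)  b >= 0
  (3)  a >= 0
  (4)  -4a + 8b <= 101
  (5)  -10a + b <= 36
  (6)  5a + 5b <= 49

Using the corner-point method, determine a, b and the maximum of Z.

Extreme points and Z = 11a + 12b:
  (0, 55/6) → Z = 110
  (19/40, 373/40) → Z = 937/8
  (0, 0) → Z = 0
  (49/5, 0) → Z = 539/5

At the optimal vertex, 4a - 12b = -110 and 5a + 5b = 49.
Solving simultaneously gives a = 19/40, b = 373/40.

a = 19/40, b = 373/40, maximum Z = 937/8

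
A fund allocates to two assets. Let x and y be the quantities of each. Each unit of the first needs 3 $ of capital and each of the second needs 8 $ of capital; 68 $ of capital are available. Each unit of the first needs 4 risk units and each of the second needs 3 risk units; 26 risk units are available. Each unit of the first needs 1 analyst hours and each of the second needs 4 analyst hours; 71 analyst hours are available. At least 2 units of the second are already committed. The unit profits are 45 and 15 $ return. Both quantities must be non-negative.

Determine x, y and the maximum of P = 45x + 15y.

x = 5, y = 2, maximum P = 255

Extreme points and P = 45x + 15y:
  (0, 17/2) → P = 255/2
  (0, 2) → P = 30
  (4/23, 194/23) → P = 3090/23
  (5, 2) → P = 255

The optimum lies where 4x + 3y = 26 and y = 2.
Solving simultaneously gives x = 5, y = 2.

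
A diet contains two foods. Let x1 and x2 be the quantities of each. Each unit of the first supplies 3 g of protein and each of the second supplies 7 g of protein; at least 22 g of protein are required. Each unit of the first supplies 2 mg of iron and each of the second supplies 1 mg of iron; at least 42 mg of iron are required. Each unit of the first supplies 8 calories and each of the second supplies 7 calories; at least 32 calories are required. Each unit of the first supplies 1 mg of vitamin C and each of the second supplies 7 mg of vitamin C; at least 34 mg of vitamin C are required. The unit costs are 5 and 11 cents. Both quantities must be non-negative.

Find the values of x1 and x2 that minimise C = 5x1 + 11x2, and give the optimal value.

x1 = 20, x2 = 2, minimum C = 122

Extreme points and C = 5x1 + 11x2:
  (0, 42) → C = 462
  (34, 0) → C = 170
  (20, 2) → C = 122
The feasible region is unbounded (it extends along (0, 1), (1, 0)), but C strictly increases along every unbounded feasible direction, so there is no improving ray and the minimum is attained at a vertex.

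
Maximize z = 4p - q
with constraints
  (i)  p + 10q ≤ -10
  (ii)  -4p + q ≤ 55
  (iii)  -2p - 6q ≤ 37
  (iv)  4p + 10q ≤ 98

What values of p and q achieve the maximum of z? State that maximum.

Feasible corners and z = 4p - q:
  (-560/41, 15/41) → z = -55
  (36, -23/5) → z = 743/5
  (-367/26, -19/13) → z = -55
  (479/2, -86) → z = 1044

The optimum lies where -2p - 6q = 37 and 4p + 10q = 98.
Solving simultaneously gives p = 479/2, q = -86.

p = 479/2, q = -86, maximum z = 1044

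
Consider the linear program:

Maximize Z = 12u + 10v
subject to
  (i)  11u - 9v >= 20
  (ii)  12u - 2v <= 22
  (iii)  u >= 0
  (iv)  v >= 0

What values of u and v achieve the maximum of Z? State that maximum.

Extreme points and Z = 12u + 10v:
  (79/43, 1/43) → Z = 958/43
  (20/11, 0) → Z = 240/11
  (11/6, 0) → Z = 22

u = 79/43, v = 1/43, maximum Z = 958/43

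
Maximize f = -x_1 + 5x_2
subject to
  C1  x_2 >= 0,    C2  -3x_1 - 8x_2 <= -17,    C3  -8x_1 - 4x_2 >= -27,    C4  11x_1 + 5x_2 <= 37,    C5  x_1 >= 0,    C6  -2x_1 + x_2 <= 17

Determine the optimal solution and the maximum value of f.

x_1 = 0, x_2 = 27/4, maximum f = 135/4

The optimum lies where -8x_1 - 4x_2 = -27 and x_1 = 0.
Solving simultaneously gives x_1 = 0, x_2 = 27/4.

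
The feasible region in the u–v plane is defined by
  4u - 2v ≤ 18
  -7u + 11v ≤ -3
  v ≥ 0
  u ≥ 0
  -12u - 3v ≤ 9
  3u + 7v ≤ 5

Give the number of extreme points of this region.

Intersecting each pair of boundary lines and keeping only the points that satisfy every inequality leaves:
  (3/7, 0)
  (38/41, 13/41)
  (5/3, 0)

3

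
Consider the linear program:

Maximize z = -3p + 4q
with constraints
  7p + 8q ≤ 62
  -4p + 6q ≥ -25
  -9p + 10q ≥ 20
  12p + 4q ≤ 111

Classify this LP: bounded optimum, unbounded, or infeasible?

unbounded

From the feasible point (230/71, 349/71), moving in the direction (-8, 7) keeps every constraint satisfied while z increases without bound.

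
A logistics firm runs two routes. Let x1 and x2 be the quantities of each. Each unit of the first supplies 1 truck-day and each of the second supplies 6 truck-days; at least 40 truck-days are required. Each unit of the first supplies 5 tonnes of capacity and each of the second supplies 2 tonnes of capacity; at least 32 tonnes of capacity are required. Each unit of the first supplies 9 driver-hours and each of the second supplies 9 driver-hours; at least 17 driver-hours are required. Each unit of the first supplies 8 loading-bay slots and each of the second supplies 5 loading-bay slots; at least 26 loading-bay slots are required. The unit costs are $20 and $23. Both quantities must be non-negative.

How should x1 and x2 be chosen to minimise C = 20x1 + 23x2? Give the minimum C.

Corner points and C = 20x1 + 23x2:
  (0, 16) → C = 368
  (40, 0) → C = 800
  (4, 6) → C = 218
The feasible region is unbounded (it extends along (0, 1), (1, 0)), but C strictly increases along every unbounded feasible direction, so there is no improving ray and the minimum is attained at a vertex.

The binding constraints are x1 + 6x2 = 40 and 5x1 + 2x2 = 32.
Solving simultaneously gives x1 = 4, x2 = 6.

x1 = 4, x2 = 6, minimum C = 218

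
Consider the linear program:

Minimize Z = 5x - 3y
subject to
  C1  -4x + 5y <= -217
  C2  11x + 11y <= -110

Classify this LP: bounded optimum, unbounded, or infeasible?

unbounded

From the feasible point (167/9, -257/9), moving in the direction (-5, -4) keeps every constraint satisfied while Z decreases without bound.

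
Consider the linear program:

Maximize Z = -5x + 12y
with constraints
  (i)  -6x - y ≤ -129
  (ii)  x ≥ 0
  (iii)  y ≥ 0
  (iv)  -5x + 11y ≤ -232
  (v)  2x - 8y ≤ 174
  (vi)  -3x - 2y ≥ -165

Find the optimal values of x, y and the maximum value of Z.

x = 53, y = 3, maximum Z = -229

Corner points and Z = -5x + 12y:
  (232/5, 0) → Z = -232
  (55, 0) → Z = -275
  (53, 3) → Z = -229

The optimum lies where -5x + 11y = -232 and -3x - 2y = -165.
Solving simultaneously gives x = 53, y = 3.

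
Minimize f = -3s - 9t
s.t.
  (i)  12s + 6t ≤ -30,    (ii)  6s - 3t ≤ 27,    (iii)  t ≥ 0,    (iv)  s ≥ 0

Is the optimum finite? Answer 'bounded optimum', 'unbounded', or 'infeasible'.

infeasible

The boundaries 12s + 6t = -30 and 6s - 3t = 27 meet at (1, -7), but that point violates t ≥ 0. Every candidate vertex is excluded by some other constraint, so the feasible region is empty.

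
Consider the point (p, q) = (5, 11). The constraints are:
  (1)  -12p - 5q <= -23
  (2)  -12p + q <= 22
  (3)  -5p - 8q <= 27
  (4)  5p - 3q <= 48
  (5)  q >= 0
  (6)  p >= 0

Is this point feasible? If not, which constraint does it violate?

feasible

(1): -115 ≤ -23 ✓
(2): -49 ≤ 22 ✓
(3): -113 ≤ 27 ✓
(4): -8 ≤ 48 ✓
(5): 11 ≥ 0 ✓
(6): 5 ≥ 0 ✓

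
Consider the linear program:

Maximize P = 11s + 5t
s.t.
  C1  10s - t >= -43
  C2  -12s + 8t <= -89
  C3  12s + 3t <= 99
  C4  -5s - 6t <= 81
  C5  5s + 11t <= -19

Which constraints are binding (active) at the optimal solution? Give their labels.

Feasible corners and P = 11s + 5t:
  (-57/56, -1417/112) → P = -8339/112
  (827/172, -673/172) → P = 1433/43
  (279/19, -489/19) → P = 624/19
  (382/39, -241/39) → P = 999/13

The maximum is at (382/39, -241/39). Substituting into each constraint, equality holds for C3 and C5; the remaining constraints have slack.

C3 and C5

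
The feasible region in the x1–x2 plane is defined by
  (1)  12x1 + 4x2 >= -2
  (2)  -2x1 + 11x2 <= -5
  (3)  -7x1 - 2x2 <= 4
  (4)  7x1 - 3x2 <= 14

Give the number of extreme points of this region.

The feasible vertices (each the meet of two boundaries and inside every other half-plane) are:
  (-1/70, -16/35)
  (25/32, -91/32)
  (139/71, -7/71)

3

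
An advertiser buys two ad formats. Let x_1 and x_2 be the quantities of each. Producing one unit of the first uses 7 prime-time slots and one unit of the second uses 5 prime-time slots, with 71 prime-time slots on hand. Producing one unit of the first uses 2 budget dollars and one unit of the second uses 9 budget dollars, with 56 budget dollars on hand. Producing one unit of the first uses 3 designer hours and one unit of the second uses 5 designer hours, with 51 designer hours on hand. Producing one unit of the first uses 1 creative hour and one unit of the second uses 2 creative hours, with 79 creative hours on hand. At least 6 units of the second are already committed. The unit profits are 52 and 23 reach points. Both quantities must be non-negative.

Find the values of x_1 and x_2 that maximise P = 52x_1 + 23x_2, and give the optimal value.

x_1 = 1, x_2 = 6, maximum P = 190

Extreme points and P = 52x_1 + 23x_2:
  (0, 56/9) → P = 1288/9
  (0, 6) → P = 138
  (1, 6) → P = 190

The optimum lies where 2x_1 + 9x_2 = 56 and x_2 = 6.
Solving simultaneously gives x_1 = 1, x_2 = 6.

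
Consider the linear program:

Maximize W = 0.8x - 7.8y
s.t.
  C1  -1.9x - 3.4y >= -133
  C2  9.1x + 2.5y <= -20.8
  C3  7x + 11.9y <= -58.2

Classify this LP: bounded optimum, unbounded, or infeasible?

From the feasible point (-10474/7, 104158/119), moving in the direction (2.5, -9.1) keeps every constraint satisfied while W increases without bound.

unbounded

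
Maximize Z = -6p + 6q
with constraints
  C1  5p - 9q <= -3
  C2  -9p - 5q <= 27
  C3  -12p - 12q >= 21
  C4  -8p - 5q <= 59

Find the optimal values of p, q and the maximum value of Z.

Vertices and Z = -6p + 6q:
  (-129/53, -54/53) → Z = 450/53
  (-75/56, -23/56) → Z = 39/7
  (-73/16, 45/16) → Z = 177/4

p = -73/16, q = 45/16, maximum Z = 177/4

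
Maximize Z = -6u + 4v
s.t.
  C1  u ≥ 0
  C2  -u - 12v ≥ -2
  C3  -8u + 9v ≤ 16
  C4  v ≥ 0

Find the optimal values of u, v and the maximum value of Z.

Extreme points and Z = -6u + 4v:
  (0, 1/6) → Z = 2/3
  (0, 0) → Z = 0
  (2, 0) → Z = -12

The optimum lies where u = 0 and -u - 12v = -2.
Solving simultaneously gives u = 0, v = 1/6.

u = 0, v = 1/6, maximum Z = 2/3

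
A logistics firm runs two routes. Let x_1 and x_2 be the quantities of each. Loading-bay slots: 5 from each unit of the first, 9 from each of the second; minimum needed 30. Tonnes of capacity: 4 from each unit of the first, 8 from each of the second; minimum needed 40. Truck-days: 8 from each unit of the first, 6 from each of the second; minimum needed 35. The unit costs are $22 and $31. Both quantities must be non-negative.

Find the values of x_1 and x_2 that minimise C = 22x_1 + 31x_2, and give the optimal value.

Vertices and C = 22x_1 + 31x_2:
  (0, 35/6) → C = 1085/6
  (10, 0) → C = 220
  (1, 9/2) → C = 323/2
The feasible region is unbounded (it extends along (0, 1), (1, 0)), but C strictly increases along every unbounded feasible direction, so there is no improving ray and the minimum is attained at a vertex.

The optimum lies where 4x_1 + 8x_2 = 40 and 8x_1 + 6x_2 = 35.
Solving simultaneously gives x_1 = 1, x_2 = 9/2.

x_1 = 1, x_2 = 9/2, minimum C = 323/2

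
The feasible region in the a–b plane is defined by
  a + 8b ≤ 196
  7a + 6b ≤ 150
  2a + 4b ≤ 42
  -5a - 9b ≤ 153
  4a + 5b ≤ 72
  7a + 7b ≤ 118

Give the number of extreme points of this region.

5

Pairwise boundary intersections that survive every other constraint:
  (-112/3, 175/6)
  (-2988/31, 1133/31)
  (756/11, -607/11)
  (342/7, -32)
  (89/7, 29/7)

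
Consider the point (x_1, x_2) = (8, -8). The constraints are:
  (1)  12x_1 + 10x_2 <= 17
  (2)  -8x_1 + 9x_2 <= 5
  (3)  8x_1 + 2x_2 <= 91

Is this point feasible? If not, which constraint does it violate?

feasible

(1): 16 ≤ 17 ✓
(2): -136 ≤ 5 ✓
(3): 48 ≤ 91 ✓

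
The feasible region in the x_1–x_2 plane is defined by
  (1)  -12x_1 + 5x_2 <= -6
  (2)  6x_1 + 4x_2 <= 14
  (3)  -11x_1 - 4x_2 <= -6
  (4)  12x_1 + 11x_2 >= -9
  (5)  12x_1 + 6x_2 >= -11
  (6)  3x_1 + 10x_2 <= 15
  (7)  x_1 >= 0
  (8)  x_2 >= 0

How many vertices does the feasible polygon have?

5

Pairwise boundary intersections that survive every other constraint:
  (54/103, 6/103)
  (1, 6/5)
  (5/3, 1)
  (7/3, 0)
  (6/11, 0)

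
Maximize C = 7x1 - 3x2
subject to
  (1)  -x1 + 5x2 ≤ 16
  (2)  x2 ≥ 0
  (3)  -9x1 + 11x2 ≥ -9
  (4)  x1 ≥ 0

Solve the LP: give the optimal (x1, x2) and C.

Corner points and C = 7x1 - 3x2:
  (13/2, 9/2) → C = 32
  (0, 16/5) → C = -48/5
  (1, 0) → C = 7
  (0, 0) → C = 0

At the optimal vertex, -x1 + 5x2 = 16 and -9x1 + 11x2 = -9.
Solving simultaneously gives x1 = 13/2, x2 = 9/2.

x1 = 13/2, x2 = 9/2, maximum C = 32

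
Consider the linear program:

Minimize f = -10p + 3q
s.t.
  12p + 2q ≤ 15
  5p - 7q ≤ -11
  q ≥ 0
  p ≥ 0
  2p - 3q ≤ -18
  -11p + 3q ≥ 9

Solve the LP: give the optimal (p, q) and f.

Extreme points and f = -10p + 3q:
  (0, 15/2) → f = 45/2
  (9/40, 123/20) → f = 81/5
  (0, 6) → f = 18

p = 9/40, q = 123/20, minimum f = 81/5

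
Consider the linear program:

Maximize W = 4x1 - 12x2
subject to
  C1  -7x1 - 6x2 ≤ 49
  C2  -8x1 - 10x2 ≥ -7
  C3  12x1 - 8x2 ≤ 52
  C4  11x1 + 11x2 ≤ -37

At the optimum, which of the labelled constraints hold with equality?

Corner points and W = 4x1 - 12x2:
  (-266/11, 441/22) → W = -3710/11
  (-5/8, -119/16) → W = 347/4
  (-447/22, 373/22) → W = -3132/11
  (69/55, -254/55) → W = 3324/55

The maximum is at (-5/8, -119/16). Substituting into each constraint, equality holds for C1 and C3; the remaining constraints have slack.

C1 and C3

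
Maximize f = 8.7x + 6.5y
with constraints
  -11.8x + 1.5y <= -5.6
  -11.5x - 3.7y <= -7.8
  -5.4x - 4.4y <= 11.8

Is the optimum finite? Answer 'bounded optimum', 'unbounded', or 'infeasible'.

From the feasible point (3242/6091, 2764/6091), moving in the direction (1.5, 11.8) keeps every constraint satisfied while f increases without bound.

unbounded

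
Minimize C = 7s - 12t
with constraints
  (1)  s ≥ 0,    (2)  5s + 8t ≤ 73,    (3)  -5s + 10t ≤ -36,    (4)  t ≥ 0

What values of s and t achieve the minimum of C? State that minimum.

s = 36/5, t = 0, minimum C = 252/5

Feasible corners and C = 7s - 12t:
  (509/45, 37/18) → C = 2453/45
  (73/5, 0) → C = 511/5
  (36/5, 0) → C = 252/5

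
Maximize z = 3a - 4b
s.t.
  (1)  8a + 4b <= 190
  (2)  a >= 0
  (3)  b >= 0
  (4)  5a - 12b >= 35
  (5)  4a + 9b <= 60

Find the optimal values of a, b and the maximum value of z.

a = 15, b = 0, maximum z = 45

Corner points and z = 3a - 4b:
  (7, 0) → z = 21
  (15, 0) → z = 45
  (345/31, 160/93) → z = 2465/93

The binding constraints are b = 0 and 4a + 9b = 60.
Solving simultaneously gives a = 15, b = 0.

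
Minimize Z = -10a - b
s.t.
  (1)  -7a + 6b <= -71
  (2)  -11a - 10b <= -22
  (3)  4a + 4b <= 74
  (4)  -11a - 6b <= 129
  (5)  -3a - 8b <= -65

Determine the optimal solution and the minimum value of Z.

a = 83/5, b = 19/10, minimum Z = -1679/10

At the optimal vertex, 4a + 4b = 74 and -3a - 8b = -65.
Solving simultaneously gives a = 83/5, b = 19/10.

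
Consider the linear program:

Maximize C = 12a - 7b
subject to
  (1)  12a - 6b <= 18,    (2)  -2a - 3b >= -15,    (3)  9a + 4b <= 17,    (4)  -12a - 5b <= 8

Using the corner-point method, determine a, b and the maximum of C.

Vertices and C = 12a - 7b:
  (29/17, 7/17) → C = 299/17
  (7/22, -26/11) → C = 224/11
  (-9/19, 101/19) → C = -815/19
  (-99/26, 98/13) → C = -1280/13

At the optimal vertex, 12a - 6b = 18 and -12a - 5b = 8.
Solving simultaneously gives a = 7/22, b = -26/11.

a = 7/22, b = -26/11, maximum C = 224/11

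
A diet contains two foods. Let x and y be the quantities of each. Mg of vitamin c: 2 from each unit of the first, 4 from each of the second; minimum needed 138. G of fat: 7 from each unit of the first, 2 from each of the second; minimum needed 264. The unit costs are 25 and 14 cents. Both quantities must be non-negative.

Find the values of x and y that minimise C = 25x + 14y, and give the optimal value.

x = 65/2, y = 73/4, minimum C = 1068

Vertices and C = 25x + 14y:
  (0, 132) → C = 1848
  (69, 0) → C = 1725
  (65/2, 73/4) → C = 1068
The feasible region is unbounded (it extends along (0, 1), (1, 0)), but C strictly increases along every unbounded feasible direction, so there is no improving ray and the minimum is attained at a vertex.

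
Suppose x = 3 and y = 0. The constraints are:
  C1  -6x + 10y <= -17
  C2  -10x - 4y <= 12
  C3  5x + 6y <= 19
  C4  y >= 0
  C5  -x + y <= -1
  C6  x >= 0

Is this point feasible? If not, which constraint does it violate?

C1: -18 ≤ -17 ✓
C2: -30 ≤ 12 ✓
C3: 15 ≤ 19 ✓
C4: 0 ≥ 0 ✓
C5: -3 ≤ -1 ✓
C6: 3 ≥ 0 ✓

feasible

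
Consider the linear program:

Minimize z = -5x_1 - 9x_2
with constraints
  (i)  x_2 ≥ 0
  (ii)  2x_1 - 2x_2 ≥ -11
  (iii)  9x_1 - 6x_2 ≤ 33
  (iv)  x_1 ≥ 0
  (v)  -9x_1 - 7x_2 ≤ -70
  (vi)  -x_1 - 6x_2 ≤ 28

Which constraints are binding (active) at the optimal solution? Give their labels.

Feasible corners and z = -5x_1 - 9x_2:
  (22, 55/2) → z = -715/2
  (63/32, 239/32) → z = -1233/16
  (217/39, 37/13) → z = -2084/39

The minimum is at (22, 55/2). Substituting into each constraint, equality holds for (ii) and (iii); the remaining constraints have slack.

(ii) and (iii)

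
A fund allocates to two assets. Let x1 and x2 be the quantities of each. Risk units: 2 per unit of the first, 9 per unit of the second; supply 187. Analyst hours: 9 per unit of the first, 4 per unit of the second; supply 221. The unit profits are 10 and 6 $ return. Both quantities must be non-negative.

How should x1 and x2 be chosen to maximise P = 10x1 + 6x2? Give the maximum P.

x1 = 17, x2 = 17, maximum P = 272

Vertices and P = 10x1 + 6x2:
  (0, 0) → P = 0
  (0, 187/9) → P = 374/3
  (221/9, 0) → P = 2210/9
  (17, 17) → P = 272

The optimum lies where 2x1 + 9x2 = 187 and 9x1 + 4x2 = 221.
Solving simultaneously gives x1 = 17, x2 = 17.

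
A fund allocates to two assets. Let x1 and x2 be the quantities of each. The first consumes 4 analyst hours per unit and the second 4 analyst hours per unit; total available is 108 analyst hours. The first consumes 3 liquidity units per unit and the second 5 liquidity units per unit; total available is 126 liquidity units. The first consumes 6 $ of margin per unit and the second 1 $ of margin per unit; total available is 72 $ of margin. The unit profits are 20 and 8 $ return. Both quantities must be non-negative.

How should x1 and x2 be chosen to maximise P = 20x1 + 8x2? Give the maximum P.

Extreme points and P = 20x1 + 8x2:
  (0, 0) → P = 0
  (0, 126/5) → P = 1008/5
  (12, 0) → P = 240
  (9/2, 45/2) → P = 270
  (9, 18) → P = 324

x1 = 9, x2 = 18, maximum P = 324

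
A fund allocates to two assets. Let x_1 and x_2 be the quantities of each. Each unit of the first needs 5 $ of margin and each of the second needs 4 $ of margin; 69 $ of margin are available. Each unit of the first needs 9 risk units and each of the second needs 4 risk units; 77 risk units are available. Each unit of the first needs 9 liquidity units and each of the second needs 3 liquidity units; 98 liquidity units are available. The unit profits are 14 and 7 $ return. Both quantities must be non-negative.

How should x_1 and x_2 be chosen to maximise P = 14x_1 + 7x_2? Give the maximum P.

x_1 = 2, x_2 = 59/4, maximum P = 525/4

Vertices and P = 14x_1 + 7x_2:
  (0, 0) → P = 0
  (0, 69/4) → P = 483/4
  (77/9, 0) → P = 1078/9
  (2, 59/4) → P = 525/4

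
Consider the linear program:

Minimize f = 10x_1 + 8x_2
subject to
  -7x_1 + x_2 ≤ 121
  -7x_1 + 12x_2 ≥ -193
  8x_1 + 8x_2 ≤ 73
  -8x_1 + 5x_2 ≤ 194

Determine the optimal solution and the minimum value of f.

Vertices and f = 10x_1 + 8x_2:
  (-235/11, -314/11) → f = -442
  (-137/9, 130/9) → f = -110/3
  (605/38, -1033/152) → f = 1992/19
  (-1187/104, 267/13) → f = 2609/52

x_1 = -235/11, x_2 = -314/11, minimum f = -442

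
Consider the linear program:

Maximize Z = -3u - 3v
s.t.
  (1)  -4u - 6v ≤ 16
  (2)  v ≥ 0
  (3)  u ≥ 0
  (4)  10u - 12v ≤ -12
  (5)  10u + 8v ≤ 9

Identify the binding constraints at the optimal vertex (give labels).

Feasible corners and Z = -3u - 3v:
  (0, 1) → Z = -3
  (0, 9/8) → Z = -27/8
  (3/50, 21/20) → Z = -333/100

The maximum is at (0, 1). Substituting into each constraint, equality holds for (3) and (4); the remaining constraints have slack.

(3) and (4)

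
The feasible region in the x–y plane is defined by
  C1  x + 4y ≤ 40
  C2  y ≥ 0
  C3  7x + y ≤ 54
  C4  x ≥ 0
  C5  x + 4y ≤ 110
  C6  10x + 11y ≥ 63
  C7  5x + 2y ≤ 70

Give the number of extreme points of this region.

5

Pairwise boundary intersections that survive every other constraint:
  (176/27, 226/27)
  (0, 10)
  (54/7, 0)
  (63/10, 0)
  (0, 63/11)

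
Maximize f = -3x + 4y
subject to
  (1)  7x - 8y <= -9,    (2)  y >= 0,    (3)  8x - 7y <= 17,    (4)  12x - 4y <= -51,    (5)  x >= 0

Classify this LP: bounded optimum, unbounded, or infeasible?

From the feasible point (0, 51/4), moving in the direction (0, 1) keeps every constraint satisfied while f increases without bound.

unbounded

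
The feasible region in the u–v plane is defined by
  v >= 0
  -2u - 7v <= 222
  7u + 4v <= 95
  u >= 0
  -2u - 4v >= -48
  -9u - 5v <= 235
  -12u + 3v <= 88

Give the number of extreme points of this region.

Of the 21 pairwise boundary intersections, those satisfying every inequality are:
  (95/7, 0)
  (0, 0)
  (47/5, 73/10)
  (0, 12)

4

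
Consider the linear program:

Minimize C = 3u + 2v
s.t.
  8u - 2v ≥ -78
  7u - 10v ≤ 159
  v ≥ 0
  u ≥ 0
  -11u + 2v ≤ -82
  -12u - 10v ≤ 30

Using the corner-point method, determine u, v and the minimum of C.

Feasible corners and C = 3u + 2v:
  (160/3, 757/3) → C = 1994/3
  (159/7, 0) → C = 477/7
  (82/11, 0) → C = 246/11
The feasible region is unbounded (it extends along (10, 7), (1, 4)), but C strictly increases along every unbounded feasible direction, so there is no improving ray and the minimum is attained at a vertex.

At the optimal vertex, v = 0 and -11u + 2v = -82.
Solving simultaneously gives u = 82/11, v = 0.

u = 82/11, v = 0, minimum C = 246/11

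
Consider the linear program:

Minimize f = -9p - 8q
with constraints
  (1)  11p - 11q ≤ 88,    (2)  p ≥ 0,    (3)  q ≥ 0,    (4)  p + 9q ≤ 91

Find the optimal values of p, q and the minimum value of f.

p = 163/10, q = 83/10, minimum f = -2131/10

Corner points and f = -9p - 8q:
  (8, 0) → f = -72
  (163/10, 83/10) → f = -2131/10
  (0, 0) → f = 0
  (0, 91/9) → f = -728/9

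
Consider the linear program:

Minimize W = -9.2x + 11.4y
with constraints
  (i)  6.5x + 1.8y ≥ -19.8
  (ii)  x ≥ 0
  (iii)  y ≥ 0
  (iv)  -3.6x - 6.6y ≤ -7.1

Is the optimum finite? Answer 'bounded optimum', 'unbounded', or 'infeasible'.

unbounded

From the feasible point (0, 71/66), moving in the direction (1, 0) keeps every constraint satisfied while W decreases without bound.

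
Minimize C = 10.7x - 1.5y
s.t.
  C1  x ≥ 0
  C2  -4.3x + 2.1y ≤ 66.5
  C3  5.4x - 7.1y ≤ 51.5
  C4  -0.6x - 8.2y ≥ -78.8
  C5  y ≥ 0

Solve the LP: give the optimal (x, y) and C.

x = 0, y = 394/41, minimum C = -591/41

Vertices and C = 10.7x - 1.5y:
  (0, 394/41) → C = -591/41
  (0, 0) → C = 0
  (16363/809, 6577/809) → C = 826093/4045
  (515/54, 0) → C = 11021/108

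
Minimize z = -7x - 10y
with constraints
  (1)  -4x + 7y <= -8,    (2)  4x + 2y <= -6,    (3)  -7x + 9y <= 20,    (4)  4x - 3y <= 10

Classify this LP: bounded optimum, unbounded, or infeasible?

Extreme points and z = -7x - 10y:
  (-13/18, -14/9) → z = 371/18
  (-212/13, -136/13) → z = 2844/13
  (1/10, -16/5) → z = 313/10
The feasible region has finitely many vertices and no improving ray; the minimum is 371/18 at (-13/18, -14/9).

bounded optimum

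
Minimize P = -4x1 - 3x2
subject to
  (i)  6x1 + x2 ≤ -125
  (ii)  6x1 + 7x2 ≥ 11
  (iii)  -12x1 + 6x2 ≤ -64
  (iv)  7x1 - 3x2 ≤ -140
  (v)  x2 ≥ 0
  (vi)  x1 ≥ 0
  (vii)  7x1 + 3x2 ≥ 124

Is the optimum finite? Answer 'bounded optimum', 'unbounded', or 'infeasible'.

The boundaries x1 = 0 and 7x1 + 3x2 = 124 meet at (0, 124/3), but that point violates 6x1 + x2 ≤ -125. Every candidate vertex is excluded by some other constraint, so the feasible region is empty.

infeasible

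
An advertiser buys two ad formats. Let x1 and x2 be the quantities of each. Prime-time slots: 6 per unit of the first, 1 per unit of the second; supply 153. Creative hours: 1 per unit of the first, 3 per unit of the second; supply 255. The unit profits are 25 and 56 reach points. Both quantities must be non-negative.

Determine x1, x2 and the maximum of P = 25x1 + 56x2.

Vertices and P = 25x1 + 56x2:
  (0, 0) → P = 0
  (0, 85) → P = 4760
  (51/2, 0) → P = 1275/2
  (12, 81) → P = 4836

x1 = 12, x2 = 81, maximum P = 4836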